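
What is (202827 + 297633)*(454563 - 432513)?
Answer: 11035143000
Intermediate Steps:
(202827 + 297633)*(454563 - 432513) = 500460*22050 = 11035143000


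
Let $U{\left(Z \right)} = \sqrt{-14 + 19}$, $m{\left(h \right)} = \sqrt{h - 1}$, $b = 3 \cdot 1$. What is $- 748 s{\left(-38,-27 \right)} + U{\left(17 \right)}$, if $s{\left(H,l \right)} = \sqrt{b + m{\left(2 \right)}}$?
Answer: $-1496 + \sqrt{5} \approx -1493.8$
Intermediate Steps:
$b = 3$
$m{\left(h \right)} = \sqrt{-1 + h}$
$s{\left(H,l \right)} = 2$ ($s{\left(H,l \right)} = \sqrt{3 + \sqrt{-1 + 2}} = \sqrt{3 + \sqrt{1}} = \sqrt{3 + 1} = \sqrt{4} = 2$)
$U{\left(Z \right)} = \sqrt{5}$
$- 748 s{\left(-38,-27 \right)} + U{\left(17 \right)} = \left(-748\right) 2 + \sqrt{5} = -1496 + \sqrt{5}$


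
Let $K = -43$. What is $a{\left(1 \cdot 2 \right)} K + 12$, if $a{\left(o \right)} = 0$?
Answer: $12$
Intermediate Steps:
$a{\left(1 \cdot 2 \right)} K + 12 = 0 \left(-43\right) + 12 = 0 + 12 = 12$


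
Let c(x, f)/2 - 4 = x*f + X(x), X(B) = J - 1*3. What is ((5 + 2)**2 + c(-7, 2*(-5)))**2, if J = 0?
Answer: 36481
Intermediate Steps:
X(B) = -3 (X(B) = 0 - 1*3 = 0 - 3 = -3)
c(x, f) = 2 + 2*f*x (c(x, f) = 8 + 2*(x*f - 3) = 8 + 2*(f*x - 3) = 8 + 2*(-3 + f*x) = 8 + (-6 + 2*f*x) = 2 + 2*f*x)
((5 + 2)**2 + c(-7, 2*(-5)))**2 = ((5 + 2)**2 + (2 + 2*(2*(-5))*(-7)))**2 = (7**2 + (2 + 2*(-10)*(-7)))**2 = (49 + (2 + 140))**2 = (49 + 142)**2 = 191**2 = 36481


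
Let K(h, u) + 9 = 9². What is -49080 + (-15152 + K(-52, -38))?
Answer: -64160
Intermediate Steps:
K(h, u) = 72 (K(h, u) = -9 + 9² = -9 + 81 = 72)
-49080 + (-15152 + K(-52, -38)) = -49080 + (-15152 + 72) = -49080 - 15080 = -64160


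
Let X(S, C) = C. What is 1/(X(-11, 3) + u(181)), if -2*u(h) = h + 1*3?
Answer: -1/89 ≈ -0.011236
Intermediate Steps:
u(h) = -3/2 - h/2 (u(h) = -(h + 1*3)/2 = -(h + 3)/2 = -(3 + h)/2 = -3/2 - h/2)
1/(X(-11, 3) + u(181)) = 1/(3 + (-3/2 - ½*181)) = 1/(3 + (-3/2 - 181/2)) = 1/(3 - 92) = 1/(-89) = -1/89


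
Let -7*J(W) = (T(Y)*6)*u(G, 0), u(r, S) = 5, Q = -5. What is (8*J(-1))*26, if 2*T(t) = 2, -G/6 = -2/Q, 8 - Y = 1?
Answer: -6240/7 ≈ -891.43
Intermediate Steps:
Y = 7 (Y = 8 - 1*1 = 8 - 1 = 7)
G = -12/5 (G = -(-12)/(-5) = -(-12)*(-1)/5 = -6*2/5 = -12/5 ≈ -2.4000)
T(t) = 1 (T(t) = (1/2)*2 = 1)
J(W) = -30/7 (J(W) = -1*6*5/7 = -6*5/7 = -1/7*30 = -30/7)
(8*J(-1))*26 = (8*(-30/7))*26 = -240/7*26 = -6240/7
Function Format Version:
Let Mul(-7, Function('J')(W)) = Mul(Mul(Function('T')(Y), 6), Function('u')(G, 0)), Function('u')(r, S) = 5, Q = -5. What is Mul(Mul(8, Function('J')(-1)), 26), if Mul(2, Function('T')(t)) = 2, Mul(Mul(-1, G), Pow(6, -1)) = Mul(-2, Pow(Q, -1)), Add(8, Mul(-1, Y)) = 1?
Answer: Rational(-6240, 7) ≈ -891.43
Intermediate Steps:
Y = 7 (Y = Add(8, Mul(-1, 1)) = Add(8, -1) = 7)
G = Rational(-12, 5) (G = Mul(-6, Mul(-2, Pow(-5, -1))) = Mul(-6, Mul(-2, Rational(-1, 5))) = Mul(-6, Rational(2, 5)) = Rational(-12, 5) ≈ -2.4000)
Function('T')(t) = 1 (Function('T')(t) = Mul(Rational(1, 2), 2) = 1)
Function('J')(W) = Rational(-30, 7) (Function('J')(W) = Mul(Rational(-1, 7), Mul(Mul(1, 6), 5)) = Mul(Rational(-1, 7), Mul(6, 5)) = Mul(Rational(-1, 7), 30) = Rational(-30, 7))
Mul(Mul(8, Function('J')(-1)), 26) = Mul(Mul(8, Rational(-30, 7)), 26) = Mul(Rational(-240, 7), 26) = Rational(-6240, 7)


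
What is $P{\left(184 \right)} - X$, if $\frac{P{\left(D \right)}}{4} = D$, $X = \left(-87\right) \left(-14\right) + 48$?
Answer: $-530$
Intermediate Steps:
$X = 1266$ ($X = 1218 + 48 = 1266$)
$P{\left(D \right)} = 4 D$
$P{\left(184 \right)} - X = 4 \cdot 184 - 1266 = 736 - 1266 = -530$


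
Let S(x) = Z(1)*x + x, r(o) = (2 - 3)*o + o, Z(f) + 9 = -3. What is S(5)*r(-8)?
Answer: 0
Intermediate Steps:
Z(f) = -12 (Z(f) = -9 - 3 = -12)
r(o) = 0 (r(o) = -o + o = 0)
S(x) = -11*x (S(x) = -12*x + x = -11*x)
S(5)*r(-8) = -11*5*0 = -55*0 = 0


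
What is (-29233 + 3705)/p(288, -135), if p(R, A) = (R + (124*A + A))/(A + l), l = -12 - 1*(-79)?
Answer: -1735904/16587 ≈ -104.65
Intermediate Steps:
l = 67 (l = -12 + 79 = 67)
p(R, A) = (R + 125*A)/(67 + A) (p(R, A) = (R + (124*A + A))/(A + 67) = (R + 125*A)/(67 + A))
(-29233 + 3705)/p(288, -135) = (-29233 + 3705)/(((288 + 125*(-135))/(67 - 135))) = -25528*(-68/(288 - 16875)) = -25528/((-1/68*(-16587))) = -25528/16587/68 = -25528*68/16587 = -1735904/16587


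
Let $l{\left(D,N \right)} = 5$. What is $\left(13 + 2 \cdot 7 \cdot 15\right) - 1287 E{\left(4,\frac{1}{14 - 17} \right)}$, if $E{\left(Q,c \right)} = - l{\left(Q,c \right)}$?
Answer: $6658$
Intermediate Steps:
$E{\left(Q,c \right)} = -5$ ($E{\left(Q,c \right)} = \left(-1\right) 5 = -5$)
$\left(13 + 2 \cdot 7 \cdot 15\right) - 1287 E{\left(4,\frac{1}{14 - 17} \right)} = \left(13 + 2 \cdot 7 \cdot 15\right) - -6435 = \left(13 + 14 \cdot 15\right) + 6435 = \left(13 + 210\right) + 6435 = 223 + 6435 = 6658$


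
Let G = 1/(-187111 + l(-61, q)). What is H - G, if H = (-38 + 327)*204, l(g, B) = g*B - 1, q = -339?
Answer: 9812223949/166433 ≈ 58956.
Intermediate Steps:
l(g, B) = -1 + B*g (l(g, B) = B*g - 1 = -1 + B*g)
H = 58956 (H = 289*204 = 58956)
G = -1/166433 (G = 1/(-187111 + (-1 - 339*(-61))) = 1/(-187111 + (-1 + 20679)) = 1/(-187111 + 20678) = 1/(-166433) = -1/166433 ≈ -6.0084e-6)
H - G = 58956 - 1*(-1/166433) = 58956 + 1/166433 = 9812223949/166433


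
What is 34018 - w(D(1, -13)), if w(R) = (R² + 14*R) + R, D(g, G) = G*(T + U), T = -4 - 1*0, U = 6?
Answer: 33732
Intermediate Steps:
T = -4 (T = -4 + 0 = -4)
D(g, G) = 2*G (D(g, G) = G*(-4 + 6) = G*2 = 2*G)
w(R) = R² + 15*R
34018 - w(D(1, -13)) = 34018 - 2*(-13)*(15 + 2*(-13)) = 34018 - (-26)*(15 - 26) = 34018 - (-26)*(-11) = 34018 - 1*286 = 34018 - 286 = 33732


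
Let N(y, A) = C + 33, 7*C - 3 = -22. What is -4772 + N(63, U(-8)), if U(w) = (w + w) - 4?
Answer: -33192/7 ≈ -4741.7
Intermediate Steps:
C = -19/7 (C = 3/7 + (⅐)*(-22) = 3/7 - 22/7 = -19/7 ≈ -2.7143)
U(w) = -4 + 2*w (U(w) = 2*w - 4 = -4 + 2*w)
N(y, A) = 212/7 (N(y, A) = -19/7 + 33 = 212/7)
-4772 + N(63, U(-8)) = -4772 + 212/7 = -33192/7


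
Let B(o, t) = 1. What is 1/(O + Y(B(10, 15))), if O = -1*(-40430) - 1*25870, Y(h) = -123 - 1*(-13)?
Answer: 1/14450 ≈ 6.9204e-5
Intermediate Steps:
Y(h) = -110 (Y(h) = -123 + 13 = -110)
O = 14560 (O = 40430 - 25870 = 14560)
1/(O + Y(B(10, 15))) = 1/(14560 - 110) = 1/14450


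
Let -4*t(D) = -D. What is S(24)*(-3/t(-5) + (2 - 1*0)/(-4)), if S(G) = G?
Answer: 228/5 ≈ 45.600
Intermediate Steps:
t(D) = D/4 (t(D) = -(-1)*D/4 = D/4)
S(24)*(-3/t(-5) + (2 - 1*0)/(-4)) = 24*(-3/((¼)*(-5)) + (2 - 1*0)/(-4)) = 24*(-3/(-5/4) + (2 + 0)*(-¼)) = 24*(-3*(-⅘) + 2*(-¼)) = 24*(12/5 - ½) = 24*(19/10) = 228/5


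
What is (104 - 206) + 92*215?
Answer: 19678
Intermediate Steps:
(104 - 206) + 92*215 = -102 + 19780 = 19678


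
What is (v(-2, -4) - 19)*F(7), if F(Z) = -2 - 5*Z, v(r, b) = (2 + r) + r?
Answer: 777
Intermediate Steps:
v(r, b) = 2 + 2*r
(v(-2, -4) - 19)*F(7) = ((2 + 2*(-2)) - 19)*(-2 - 5*7) = ((2 - 4) - 19)*(-2 - 35) = (-2 - 19)*(-37) = -21*(-37) = 777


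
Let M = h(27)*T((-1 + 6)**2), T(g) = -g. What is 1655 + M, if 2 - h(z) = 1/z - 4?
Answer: 40660/27 ≈ 1505.9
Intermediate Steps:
h(z) = 6 - 1/z (h(z) = 2 - (1/z - 4) = 2 - (-4 + 1/z) = 2 + (4 - 1/z) = 6 - 1/z)
M = -4025/27 (M = (6 - 1/27)*(-(-1 + 6)**2) = (6 - 1*1/27)*(-1*5**2) = (6 - 1/27)*(-1*25) = (161/27)*(-25) = -4025/27 ≈ -149.07)
1655 + M = 1655 - 4025/27 = 40660/27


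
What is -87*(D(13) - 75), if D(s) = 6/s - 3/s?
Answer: 84564/13 ≈ 6504.9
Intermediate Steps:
D(s) = 3/s
-87*(D(13) - 75) = -87*(3/13 - 75) = -87*(-972/13) = 84564/13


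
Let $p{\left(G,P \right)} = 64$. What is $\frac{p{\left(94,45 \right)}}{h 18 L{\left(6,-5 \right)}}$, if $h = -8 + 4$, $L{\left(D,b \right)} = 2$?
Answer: $- \frac{4}{9} \approx -0.44444$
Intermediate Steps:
$h = -4$
$\frac{p{\left(94,45 \right)}}{h 18 L{\left(6,-5 \right)}} = \frac{64}{\left(-4\right) 18 \cdot 2} = \frac{64}{\left(-72\right) 2} = \frac{64}{-144} = 64 \left(- \frac{1}{144}\right) = - \frac{4}{9}$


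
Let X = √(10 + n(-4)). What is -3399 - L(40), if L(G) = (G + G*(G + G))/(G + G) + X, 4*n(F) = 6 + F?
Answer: -6879/2 - √42/2 ≈ -3442.7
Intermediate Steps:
n(F) = 3/2 + F/4 (n(F) = (6 + F)/4 = 3/2 + F/4)
X = √42/2 (X = √(10 + (3/2 + (¼)*(-4))) = √(10 + (3/2 - 1)) = √(10 + ½) = √(21/2) = √42/2 ≈ 3.2404)
L(G) = √42/2 + (G + 2*G²)/(2*G) (L(G) = (G + G*(G + G))/(G + G) + √42/2 = (G + G*(2*G))/((2*G)) + √42/2 = (G + 2*G²)*(1/(2*G)) + √42/2 = (G + 2*G²)/(2*G) + √42/2 = √42/2 + (G + 2*G²)/(2*G))
-3399 - L(40) = -3399 - (½ + 40 + √42/2) = -3399 - (81/2 + √42/2) = -3399 + (-81/2 - √42/2) = -6879/2 - √42/2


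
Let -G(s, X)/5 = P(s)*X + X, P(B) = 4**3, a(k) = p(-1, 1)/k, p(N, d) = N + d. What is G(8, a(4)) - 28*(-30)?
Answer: 840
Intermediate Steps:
a(k) = 0 (a(k) = (-1 + 1)/k = 0/k = 0)
P(B) = 64
G(s, X) = -325*X (G(s, X) = -5*(64*X + X) = -325*X)
G(8, a(4)) - 28*(-30) = -325*0 - 28*(-30) = 0 + 840 = 840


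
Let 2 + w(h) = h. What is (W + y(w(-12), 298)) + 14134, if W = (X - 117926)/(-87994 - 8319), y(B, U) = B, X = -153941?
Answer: 1360211427/96313 ≈ 14123.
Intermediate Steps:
w(h) = -2 + h
W = 271867/96313 (W = (-153941 - 117926)/(-87994 - 8319) = -271867/(-96313) = -271867*(-1/96313) = 271867/96313 ≈ 2.8227)
(W + y(w(-12), 298)) + 14134 = (271867/96313 + (-2 - 12)) + 14134 = (271867/96313 - 14) + 14134 = -1076515/96313 + 14134 = 1360211427/96313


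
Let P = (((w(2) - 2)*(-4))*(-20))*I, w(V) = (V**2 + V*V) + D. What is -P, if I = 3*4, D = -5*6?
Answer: 23040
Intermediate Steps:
D = -30
w(V) = -30 + 2*V**2 (w(V) = (V**2 + V*V) - 30 = (V**2 + V**2) - 30 = 2*V**2 - 30 = -30 + 2*V**2)
I = 12
P = -23040 (P = ((((-30 + 2*2**2) - 2)*(-4))*(-20))*12 = ((((-30 + 2*4) - 2)*(-4))*(-20))*12 = ((((-30 + 8) - 2)*(-4))*(-20))*12 = (((-22 - 2)*(-4))*(-20))*12 = (-24*(-4)*(-20))*12 = (96*(-20))*12 = -1920*12 = -23040)
-P = -1*(-23040) = 23040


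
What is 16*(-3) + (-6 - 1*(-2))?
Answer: -52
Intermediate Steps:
16*(-3) + (-6 - 1*(-2)) = -48 + (-6 + 2) = -48 - 4 = -52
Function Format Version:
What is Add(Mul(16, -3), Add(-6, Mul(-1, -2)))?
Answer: -52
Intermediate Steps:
Add(Mul(16, -3), Add(-6, Mul(-1, -2))) = Add(-48, Add(-6, 2)) = Add(-48, -4) = -52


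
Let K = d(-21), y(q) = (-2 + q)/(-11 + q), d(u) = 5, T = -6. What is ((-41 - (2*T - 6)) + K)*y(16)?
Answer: -252/5 ≈ -50.400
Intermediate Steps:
y(q) = (-2 + q)/(-11 + q)
K = 5
((-41 - (2*T - 6)) + K)*y(16) = ((-41 - (2*(-6) - 6)) + 5)*((-2 + 16)/(-11 + 16)) = ((-41 - (-12 - 6)) + 5)*(14/5) = ((-41 - 1*(-18)) + 5)*((1/5)*14) = ((-41 + 18) + 5)*(14/5) = (-23 + 5)*(14/5) = -18*14/5 = -252/5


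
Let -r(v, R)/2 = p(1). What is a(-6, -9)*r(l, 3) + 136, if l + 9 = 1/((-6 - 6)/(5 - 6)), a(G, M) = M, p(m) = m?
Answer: 154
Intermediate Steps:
l = -107/12 (l = -9 + 1/((-6 - 6)/(5 - 6)) = -9 + 1/(-12/(-1)) = -9 + 1/(-12*(-1)) = -9 + 1/12 = -107/12 ≈ -8.9167)
r(v, R) = -2 (r(v, R) = -2*1 = -2)
a(-6, -9)*r(l, 3) + 136 = -9*(-2) + 136 = 18 + 136 = 154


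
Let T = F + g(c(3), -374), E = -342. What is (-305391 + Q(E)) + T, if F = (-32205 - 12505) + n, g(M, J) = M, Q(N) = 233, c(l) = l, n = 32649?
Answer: -317216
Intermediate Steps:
F = -12061 (F = (-32205 - 12505) + 32649 = -44710 + 32649 = -12061)
T = -12058 (T = -12061 + 3 = -12058)
(-305391 + Q(E)) + T = (-305391 + 233) - 12058 = -305158 - 12058 = -317216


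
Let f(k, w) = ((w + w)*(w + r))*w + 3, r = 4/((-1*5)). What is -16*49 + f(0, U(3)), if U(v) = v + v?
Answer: -2033/5 ≈ -406.60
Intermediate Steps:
r = -⅘ (r = 4/(-5) = 4*(-⅕) = -⅘ ≈ -0.80000)
U(v) = 2*v
f(k, w) = 3 + 2*w²*(-⅘ + w) (f(k, w) = ((w + w)*(w - ⅘))*w + 3 = ((2*w)*(-⅘ + w))*w + 3 = (2*w*(-⅘ + w))*w + 3 = 2*w²*(-⅘ + w) + 3 = 3 + 2*w²*(-⅘ + w))
-16*49 + f(0, U(3)) = -16*49 + (3 + 2*(2*3)³ - 8*(2*3)²/5) = -784 + (3 + 2*6³ - 8/5*6²) = -784 + (3 + 2*216 - 8/5*36) = -784 + (3 + 432 - 288/5) = -784 + 1887/5 = -2033/5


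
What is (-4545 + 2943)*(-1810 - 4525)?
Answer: 10148670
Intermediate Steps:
(-4545 + 2943)*(-1810 - 4525) = -1602*(-6335) = 10148670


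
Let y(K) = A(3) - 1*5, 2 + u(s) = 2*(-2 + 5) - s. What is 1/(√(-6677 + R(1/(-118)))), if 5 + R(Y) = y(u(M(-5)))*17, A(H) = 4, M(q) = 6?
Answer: -I*√6699/6699 ≈ -0.012218*I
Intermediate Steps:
u(s) = 4 - s (u(s) = -2 + (2*(-2 + 5) - s) = -2 + (2*3 - s) = -2 + (6 - s) = 4 - s)
y(K) = -1 (y(K) = 4 - 1*5 = 4 - 5 = -1)
R(Y) = -22 (R(Y) = -5 - 1*17 = -5 - 17 = -22)
1/(√(-6677 + R(1/(-118)))) = 1/(√(-6677 - 22)) = 1/(√(-6699)) = 1/(I*√6699) = -I*√6699/6699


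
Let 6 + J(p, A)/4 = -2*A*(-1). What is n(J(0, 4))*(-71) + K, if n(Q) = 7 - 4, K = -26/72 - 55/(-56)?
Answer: -107039/504 ≈ -212.38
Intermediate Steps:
J(p, A) = -24 + 8*A (J(p, A) = -24 + 4*(-2*A*(-1)) = -24 + 4*(2*A) = -24 + 8*A)
K = 313/504 (K = -26*1/72 - 55*(-1/56) = -13/36 + 55/56 = 313/504 ≈ 0.62103)
n(Q) = 3
n(J(0, 4))*(-71) + K = 3*(-71) + 313/504 = -213 + 313/504 = -107039/504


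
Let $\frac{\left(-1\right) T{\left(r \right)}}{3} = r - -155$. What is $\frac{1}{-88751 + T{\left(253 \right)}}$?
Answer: $- \frac{1}{89975} \approx -1.1114 \cdot 10^{-5}$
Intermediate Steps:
$T{\left(r \right)} = -465 - 3 r$ ($T{\left(r \right)} = - 3 \left(r - -155\right) = - 3 \left(r + 155\right) = - 3 \left(155 + r\right) = -465 - 3 r$)
$\frac{1}{-88751 + T{\left(253 \right)}} = \frac{1}{-88751 - 1224} = \frac{1}{-89975} = - \frac{1}{89975}$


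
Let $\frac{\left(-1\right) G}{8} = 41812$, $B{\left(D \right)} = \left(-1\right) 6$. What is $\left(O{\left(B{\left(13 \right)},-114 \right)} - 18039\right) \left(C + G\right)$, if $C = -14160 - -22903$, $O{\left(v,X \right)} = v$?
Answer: $5878212885$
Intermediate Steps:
$B{\left(D \right)} = -6$
$G = -334496$ ($G = \left(-8\right) 41812 = -334496$)
$C = 8743$ ($C = -14160 + 22903 = 8743$)
$\left(O{\left(B{\left(13 \right)},-114 \right)} - 18039\right) \left(C + G\right) = \left(-6 - 18039\right) \left(8743 - 334496\right) = \left(-18045\right) \left(-325753\right) = 5878212885$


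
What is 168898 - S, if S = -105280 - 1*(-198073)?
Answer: 76105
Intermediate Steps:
S = 92793 (S = -105280 + 198073 = 92793)
168898 - S = 168898 - 1*92793 = 168898 - 92793 = 76105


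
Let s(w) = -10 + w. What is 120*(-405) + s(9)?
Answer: -48601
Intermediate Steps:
120*(-405) + s(9) = 120*(-405) + (-10 + 9) = -48600 - 1 = -48601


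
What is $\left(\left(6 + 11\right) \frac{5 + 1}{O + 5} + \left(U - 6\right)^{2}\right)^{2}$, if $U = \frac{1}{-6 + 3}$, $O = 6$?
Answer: $\frac{23902321}{9801} \approx 2438.8$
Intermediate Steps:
$U = - \frac{1}{3}$ ($U = \frac{1}{-3} = - \frac{1}{3} \approx -0.33333$)
$\left(\left(6 + 11\right) \frac{5 + 1}{O + 5} + \left(U - 6\right)^{2}\right)^{2} = \left(\left(6 + 11\right) \frac{5 + 1}{6 + 5} + \left(- \frac{1}{3} - 6\right)^{2}\right)^{2} = \left(17 \cdot \frac{6}{11} + \left(- \frac{19}{3}\right)^{2}\right)^{2} = \left(17 \cdot 6 \cdot \frac{1}{11} + \frac{361}{9}\right)^{2} = \left(17 \cdot \frac{6}{11} + \frac{361}{9}\right)^{2} = \left(\frac{102}{11} + \frac{361}{9}\right)^{2} = \left(\frac{4889}{99}\right)^{2} = \frac{23902321}{9801}$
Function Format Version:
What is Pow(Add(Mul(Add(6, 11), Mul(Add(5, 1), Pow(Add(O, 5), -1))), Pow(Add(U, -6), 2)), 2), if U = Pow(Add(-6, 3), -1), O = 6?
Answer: Rational(23902321, 9801) ≈ 2438.8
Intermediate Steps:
U = Rational(-1, 3) (U = Pow(-3, -1) = Rational(-1, 3) ≈ -0.33333)
Pow(Add(Mul(Add(6, 11), Mul(Add(5, 1), Pow(Add(O, 5), -1))), Pow(Add(U, -6), 2)), 2) = Pow(Add(Mul(Add(6, 11), Mul(Add(5, 1), Pow(Add(6, 5), -1))), Pow(Add(Rational(-1, 3), -6), 2)), 2) = Pow(Add(Mul(17, Mul(6, Pow(11, -1))), Pow(Rational(-19, 3), 2)), 2) = Pow(Add(Mul(17, Mul(6, Rational(1, 11))), Rational(361, 9)), 2) = Pow(Add(Mul(17, Rational(6, 11)), Rational(361, 9)), 2) = Pow(Add(Rational(102, 11), Rational(361, 9)), 2) = Pow(Rational(4889, 99), 2) = Rational(23902321, 9801)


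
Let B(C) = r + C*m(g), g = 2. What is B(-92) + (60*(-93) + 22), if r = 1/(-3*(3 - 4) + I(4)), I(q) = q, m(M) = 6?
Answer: -42769/7 ≈ -6109.9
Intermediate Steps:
r = 1/7 (r = 1/(-3*(3 - 4) + 4) = 1/(-3*(-1) + 4) = 1/(3 + 4) = 1/7 ≈ 0.14286)
B(C) = 1/7 + 6*C (B(C) = 1/7 + C*6 = 1/7 + 6*C)
B(-92) + (60*(-93) + 22) = (1/7 + 6*(-92)) + (60*(-93) + 22) = (1/7 - 552) + (-5580 + 22) = -3863/7 - 5558 = -42769/7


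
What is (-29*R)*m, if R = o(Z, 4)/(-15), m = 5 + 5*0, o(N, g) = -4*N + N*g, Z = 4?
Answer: 0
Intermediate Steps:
m = 5 (m = 5 + 0 = 5)
R = 0 (R = (4*(-4 + 4))/(-15) = (4*0)*(-1/15) = 0*(-1/15) = 0)
(-29*R)*m = -29*0*5 = 0*5 = 0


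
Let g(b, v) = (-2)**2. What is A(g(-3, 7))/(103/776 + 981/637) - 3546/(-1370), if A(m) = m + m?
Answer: 4174864951/566403895 ≈ 7.3708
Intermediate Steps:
g(b, v) = 4
A(m) = 2*m
A(g(-3, 7))/(103/776 + 981/637) - 3546/(-1370) = (2*4)/(103/776 + 981/637) - 3546/(-1370) = 8/(103*(1/776) + 981*(1/637)) - 3546*(-1/1370) = 8/(103/776 + 981/637) + 1773/685 = 8/(826867/494312) + 1773/685 = 8*(494312/826867) + 1773/685 = 3954496/826867 + 1773/685 = 4174864951/566403895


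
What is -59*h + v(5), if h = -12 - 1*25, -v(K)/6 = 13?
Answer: 2105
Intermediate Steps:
v(K) = -78 (v(K) = -6*13 = -78)
h = -37 (h = -12 - 25 = -37)
-59*h + v(5) = -59*(-37) - 78 = 2183 - 78 = 2105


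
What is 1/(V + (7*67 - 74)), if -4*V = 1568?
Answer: ⅓ ≈ 0.33333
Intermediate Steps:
V = -392 (V = -¼*1568 = -392)
1/(V + (7*67 - 74)) = 1/(-392 + (7*67 - 74)) = 1/(-392 + (469 - 74)) = 1/(-392 + 395) = 1/3 = ⅓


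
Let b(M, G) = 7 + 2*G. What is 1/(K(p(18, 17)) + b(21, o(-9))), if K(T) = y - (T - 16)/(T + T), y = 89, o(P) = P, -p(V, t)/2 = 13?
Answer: 26/2007 ≈ 0.012955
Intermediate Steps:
p(V, t) = -26 (p(V, t) = -2*13 = -26)
K(T) = 89 - (-16 + T)/(2*T) (K(T) = 89 - (T - 16)/(T + T) = 89 - (-16 + T)/(2*T))
1/(K(p(18, 17)) + b(21, o(-9))) = 1/((177/2 + 8/(-26)) + (7 + 2*(-9))) = 1/((177/2 + 8*(-1/26)) + (7 - 18)) = 1/((177/2 - 4/13) - 11) = 1/(2293/26 - 11) = 1/(2007/26) = 26/2007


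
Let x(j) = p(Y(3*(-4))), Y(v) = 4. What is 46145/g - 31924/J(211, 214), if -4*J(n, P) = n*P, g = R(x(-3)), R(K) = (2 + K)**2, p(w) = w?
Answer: 1044114193/812772 ≈ 1284.6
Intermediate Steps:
x(j) = 4
g = 36 (g = (2 + 4)**2 = 6**2 = 36)
J(n, P) = -P*n/4 (J(n, P) = -n*P/4 = -P*n/4)
46145/g - 31924/J(211, 214) = 46145/36 - 31924/((-1/4*214*211)) = 46145*(1/36) - 31924/(-22577/2) = 46145/36 - 31924*(-2/22577) = 46145/36 + 63848/22577 = 1044114193/812772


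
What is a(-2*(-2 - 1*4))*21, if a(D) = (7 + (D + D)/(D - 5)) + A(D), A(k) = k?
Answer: 471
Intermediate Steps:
a(D) = 7 + D + 2*D/(-5 + D) (a(D) = (7 + (D + D)/(D - 5)) + D = (7 + (2*D)/(-5 + D)) + D = (7 + 2*D/(-5 + D)) + D = 7 + D + 2*D/(-5 + D))
a(-2*(-2 - 1*4))*21 = ((-35 + (-2*(-2 - 1*4))**2 + 4*(-2*(-2 - 1*4)))/(-5 - 2*(-2 - 1*4)))*21 = ((-35 + (-2*(-2 - 4))**2 + 4*(-2*(-2 - 4)))/(-5 - 2*(-2 - 4)))*21 = ((-35 + (-2*(-6))**2 + 4*(-2*(-6)))/(-5 - 2*(-6)))*21 = ((-35 + 12**2 + 4*12)/(-5 + 12))*21 = ((-35 + 144 + 48)/7)*21 = ((1/7)*157)*21 = (157/7)*21 = 471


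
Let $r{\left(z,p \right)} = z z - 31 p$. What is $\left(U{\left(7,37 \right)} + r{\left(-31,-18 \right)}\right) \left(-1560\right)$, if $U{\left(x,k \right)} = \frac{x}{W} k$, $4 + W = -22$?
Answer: $-2354100$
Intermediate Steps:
$W = -26$ ($W = -4 - 22 = -26$)
$U{\left(x,k \right)} = - \frac{k x}{26}$ ($U{\left(x,k \right)} = \frac{x}{-26} k = x \left(- \frac{1}{26}\right) k = - \frac{x}{26} k = - \frac{k x}{26}$)
$r{\left(z,p \right)} = z^{2} - 31 p$
$\left(U{\left(7,37 \right)} + r{\left(-31,-18 \right)}\right) \left(-1560\right) = \left(\left(- \frac{1}{26}\right) 37 \cdot 7 - \left(-558 - \left(-31\right)^{2}\right)\right) \left(-1560\right) = \left(- \frac{259}{26} + \left(961 + 558\right)\right) \left(-1560\right) = \left(- \frac{259}{26} + 1519\right) \left(-1560\right) = \frac{39235}{26} \left(-1560\right) = -2354100$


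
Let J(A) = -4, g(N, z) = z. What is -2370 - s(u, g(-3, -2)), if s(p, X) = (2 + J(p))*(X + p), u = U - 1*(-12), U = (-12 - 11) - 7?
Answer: -2410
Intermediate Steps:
U = -30 (U = -23 - 7 = -30)
u = -18 (u = -30 - 1*(-12) = -30 + 12 = -18)
s(p, X) = -2*X - 2*p (s(p, X) = (2 - 4)*(X + p) = -2*(X + p) = -2*X - 2*p)
-2370 - s(u, g(-3, -2)) = -2370 - (-2*(-2) - 2*(-18)) = -2370 - (4 + 36) = -2370 - 1*40 = -2370 - 40 = -2410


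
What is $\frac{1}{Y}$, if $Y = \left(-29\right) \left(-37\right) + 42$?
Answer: $\frac{1}{1115} \approx 0.00089686$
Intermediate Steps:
$Y = 1115$ ($Y = 1073 + 42 = 1115$)
$\frac{1}{Y} = \frac{1}{1115}$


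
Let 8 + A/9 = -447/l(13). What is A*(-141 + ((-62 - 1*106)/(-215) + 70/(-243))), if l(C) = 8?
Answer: 3751133981/46440 ≈ 80774.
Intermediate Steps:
A = -4599/8 (A = -72 + 9*(-447/8) = -72 - 4023/8 = -4599/8 ≈ -574.88)
A*(-141 + ((-62 - 1*106)/(-215) + 70/(-243))) = -4599*(-141 + ((-62 - 1*106)/(-215) + 70/(-243)))/8 = -4599*(-141 + ((-62 - 106)*(-1/215) + 70*(-1/243)))/8 = -4599*(-141 + (-168*(-1/215) - 70/243))/8 = -4599*(-141 + (168/215 - 70/243))/8 = -4599*(-141 + 25774/52245)/8 = -4599/8*(-7340771/52245) = 3751133981/46440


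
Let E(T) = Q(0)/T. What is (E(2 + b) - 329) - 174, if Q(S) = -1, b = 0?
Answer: -1007/2 ≈ -503.50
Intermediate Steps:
E(T) = -1/T
(E(2 + b) - 329) - 174 = (-1/(2 + 0) - 329) - 174 = (-1/2 - 329) - 174 = (-1*½ - 329) - 174 = (-½ - 329) - 174 = -659/2 - 174 = -1007/2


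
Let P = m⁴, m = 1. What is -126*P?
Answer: -126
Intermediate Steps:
P = 1 (P = 1⁴ = 1)
-126*P = -126*1 = -126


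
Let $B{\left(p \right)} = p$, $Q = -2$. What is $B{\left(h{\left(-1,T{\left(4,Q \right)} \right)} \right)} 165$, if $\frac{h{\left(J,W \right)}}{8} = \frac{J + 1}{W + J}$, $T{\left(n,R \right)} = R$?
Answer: $0$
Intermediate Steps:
$h{\left(J,W \right)} = \frac{8 \left(1 + J\right)}{J + W}$ ($h{\left(J,W \right)} = 8 \frac{J + 1}{W + J} = 8 \frac{1 + J}{J + W} = \frac{8 \left(1 + J\right)}{J + W}$)
$B{\left(h{\left(-1,T{\left(4,Q \right)} \right)} \right)} 165 = \frac{8 \left(1 - 1\right)}{-1 - 2} \cdot 165 = 8 \frac{1}{-3} \cdot 0 \cdot 165 = 8 \left(- \frac{1}{3}\right) 0 \cdot 165 = 0 \cdot 165 = 0$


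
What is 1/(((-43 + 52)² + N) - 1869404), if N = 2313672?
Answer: 1/444349 ≈ 2.2505e-6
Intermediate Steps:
1/(((-43 + 52)² + N) - 1869404) = 1/(((-43 + 52)² + 2313672) - 1869404) = 1/((9² + 2313672) - 1869404) = 1/((81 + 2313672) - 1869404) = 1/(2313753 - 1869404) = 1/444349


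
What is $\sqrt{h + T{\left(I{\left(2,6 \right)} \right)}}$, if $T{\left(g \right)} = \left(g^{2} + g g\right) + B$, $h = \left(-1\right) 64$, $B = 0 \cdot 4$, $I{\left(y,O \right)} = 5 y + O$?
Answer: $8 \sqrt{7} \approx 21.166$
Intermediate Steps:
$I{\left(y,O \right)} = O + 5 y$
$B = 0$
$h = -64$
$T{\left(g \right)} = 2 g^{2}$ ($T{\left(g \right)} = \left(g^{2} + g g\right) + 0 = \left(g^{2} + g^{2}\right) + 0 = 2 g^{2} + 0 = 2 g^{2}$)
$\sqrt{h + T{\left(I{\left(2,6 \right)} \right)}} = \sqrt{-64 + 2 \left(6 + 5 \cdot 2\right)^{2}} = \sqrt{-64 + 2 \left(6 + 10\right)^{2}} = \sqrt{-64 + 2 \cdot 16^{2}} = \sqrt{-64 + 2 \cdot 256} = \sqrt{-64 + 512} = \sqrt{448} = 8 \sqrt{7}$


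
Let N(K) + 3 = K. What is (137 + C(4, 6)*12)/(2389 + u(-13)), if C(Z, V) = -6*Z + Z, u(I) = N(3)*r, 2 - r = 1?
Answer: -103/2389 ≈ -0.043114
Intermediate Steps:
N(K) = -3 + K
r = 1 (r = 2 - 1*1 = 2 - 1 = 1)
u(I) = 0 (u(I) = (-3 + 3)*1 = 0*1 = 0)
C(Z, V) = -5*Z
(137 + C(4, 6)*12)/(2389 + u(-13)) = (137 - 5*4*12)/(2389 + 0) = (137 - 20*12)/2389 = (137 - 240)*(1/2389) = -103*1/2389 = -103/2389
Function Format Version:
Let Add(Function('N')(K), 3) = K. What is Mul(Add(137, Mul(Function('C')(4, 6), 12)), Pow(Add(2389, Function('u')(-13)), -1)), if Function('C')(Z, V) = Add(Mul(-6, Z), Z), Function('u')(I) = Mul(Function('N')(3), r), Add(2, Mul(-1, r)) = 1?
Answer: Rational(-103, 2389) ≈ -0.043114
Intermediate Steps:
Function('N')(K) = Add(-3, K)
r = 1 (r = Add(2, Mul(-1, 1)) = Add(2, -1) = 1)
Function('u')(I) = 0 (Function('u')(I) = Mul(Add(-3, 3), 1) = Mul(0, 1) = 0)
Function('C')(Z, V) = Mul(-5, Z)
Mul(Add(137, Mul(Function('C')(4, 6), 12)), Pow(Add(2389, Function('u')(-13)), -1)) = Mul(Add(137, Mul(Mul(-5, 4), 12)), Pow(Add(2389, 0), -1)) = Mul(Add(137, Mul(-20, 12)), Pow(2389, -1)) = Mul(Add(137, -240), Rational(1, 2389)) = Mul(-103, Rational(1, 2389)) = Rational(-103, 2389)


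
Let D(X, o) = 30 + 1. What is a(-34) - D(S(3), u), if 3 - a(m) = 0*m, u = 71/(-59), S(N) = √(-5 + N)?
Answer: -28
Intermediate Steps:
u = -71/59 (u = 71*(-1/59) = -71/59 ≈ -1.2034)
D(X, o) = 31
a(m) = 3 (a(m) = 3 - 0*m = 3 - 1*0 = 3 + 0 = 3)
a(-34) - D(S(3), u) = 3 - 1*31 = 3 - 31 = -28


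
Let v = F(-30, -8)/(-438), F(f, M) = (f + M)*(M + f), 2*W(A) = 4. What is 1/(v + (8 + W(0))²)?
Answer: 219/21178 ≈ 0.010341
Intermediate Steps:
W(A) = 2 (W(A) = (½)*4 = 2)
F(f, M) = (M + f)² (F(f, M) = (M + f)*(M + f) = (M + f)²)
v = -722/219 (v = (-8 - 30)²/(-438) = (-38)²*(-1/438) = 1444*(-1/438) = -722/219 ≈ -3.2968)
1/(v + (8 + W(0))²) = 1/(-722/219 + (8 + 2)²) = 1/(-722/219 + 10²) = 1/(-722/219 + 100) = 1/(21178/219) = 219/21178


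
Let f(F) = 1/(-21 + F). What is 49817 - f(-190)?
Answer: 10511388/211 ≈ 49817.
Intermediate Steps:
49817 - f(-190) = 49817 - 1/(-21 - 190) = 49817 - 1/(-211) = 49817 - 1*(-1/211) = 49817 + 1/211 = 10511388/211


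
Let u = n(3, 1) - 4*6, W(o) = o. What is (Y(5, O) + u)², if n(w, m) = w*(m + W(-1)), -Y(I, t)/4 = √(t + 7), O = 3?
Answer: 736 + 192*√10 ≈ 1343.2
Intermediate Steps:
Y(I, t) = -4*√(7 + t) (Y(I, t) = -4*√(t + 7) = -4*√(7 + t))
n(w, m) = w*(-1 + m) (n(w, m) = w*(m - 1) = w*(-1 + m))
u = -24 (u = 3*(-1 + 1) - 4*6 = 3*0 - 24 = 0 - 24 = -24)
(Y(5, O) + u)² = (-4*√(7 + 3) - 24)² = (-4*√10 - 24)² = (-24 - 4*√10)²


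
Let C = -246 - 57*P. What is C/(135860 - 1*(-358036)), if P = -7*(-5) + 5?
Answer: -421/82316 ≈ -0.0051144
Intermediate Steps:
P = 40 (P = 35 + 5 = 40)
C = -2526 (C = -246 - 57*40 = -246 - 2280 = -2526)
C/(135860 - 1*(-358036)) = -2526/(135860 - 1*(-358036)) = -2526/(135860 + 358036) = -2526/493896 = -2526*1/493896 = -421/82316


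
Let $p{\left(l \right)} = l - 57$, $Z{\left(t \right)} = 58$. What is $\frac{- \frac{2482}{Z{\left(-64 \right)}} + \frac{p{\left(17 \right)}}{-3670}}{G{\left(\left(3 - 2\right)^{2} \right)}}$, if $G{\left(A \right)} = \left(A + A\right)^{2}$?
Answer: $- \frac{455331}{42572} \approx -10.696$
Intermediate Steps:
$G{\left(A \right)} = 4 A^{2}$ ($G{\left(A \right)} = \left(2 A\right)^{2} = 4 A^{2}$)
$p{\left(l \right)} = -57 + l$
$\frac{- \frac{2482}{Z{\left(-64 \right)}} + \frac{p{\left(17 \right)}}{-3670}}{G{\left(\left(3 - 2\right)^{2} \right)}} = \frac{- \frac{2482}{58} + \frac{-57 + 17}{-3670}}{4 \left(\left(3 - 2\right)^{2}\right)^{2}} = \frac{\left(-2482\right) \frac{1}{58} - - \frac{4}{367}}{4 \left(1^{2}\right)^{2}} = \frac{- \frac{1241}{29} + \frac{4}{367}}{4 \cdot 1^{2}} = - \frac{455331}{10643 \cdot 4 \cdot 1} = - \frac{455331}{10643 \cdot 4} = \left(- \frac{455331}{10643}\right) \frac{1}{4} = - \frac{455331}{42572}$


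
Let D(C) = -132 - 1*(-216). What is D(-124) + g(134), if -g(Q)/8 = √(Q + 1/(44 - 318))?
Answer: 84 - 4*√10059910/137 ≈ -8.6054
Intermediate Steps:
g(Q) = -8*√(-1/274 + Q) (g(Q) = -8*√(Q + 1/(44 - 318)) = -8*√(Q + 1/(-274)) = -8*√(Q - 1/274) = -8*√(-1/274 + Q))
D(C) = 84 (D(C) = -132 + 216 = 84)
D(-124) + g(134) = 84 - 4*√(-274 + 75076*134)/137 = 84 - 4*√(-274 + 10060184)/137 = 84 - 4*√10059910/137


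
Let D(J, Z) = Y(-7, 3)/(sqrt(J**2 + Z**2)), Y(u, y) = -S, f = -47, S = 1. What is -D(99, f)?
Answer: sqrt(12010)/12010 ≈ 0.0091249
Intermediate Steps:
Y(u, y) = -1 (Y(u, y) = -1*1 = -1)
D(J, Z) = -1/sqrt(J**2 + Z**2) (D(J, Z) = -1/(sqrt(J**2 + Z**2)) = -1/sqrt(J**2 + Z**2))
-D(99, f) = -(-1)/sqrt(99**2 + (-47)**2) = -(-1)/sqrt(9801 + 2209) = -(-1)/sqrt(12010) = -(-1)*sqrt(12010)/12010 = sqrt(12010)/12010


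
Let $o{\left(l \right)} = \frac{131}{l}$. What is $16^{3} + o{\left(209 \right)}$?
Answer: $\frac{856195}{209} \approx 4096.6$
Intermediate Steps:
$16^{3} + o{\left(209 \right)} = 16^{3} + \frac{131}{209} = 4096 + 131 \cdot \frac{1}{209} = 4096 + \frac{131}{209} = \frac{856195}{209}$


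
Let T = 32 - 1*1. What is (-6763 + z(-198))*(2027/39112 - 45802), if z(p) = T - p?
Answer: 5852522738799/19556 ≈ 2.9927e+8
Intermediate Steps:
T = 31 (T = 32 - 1 = 31)
z(p) = 31 - p
(-6763 + z(-198))*(2027/39112 - 45802) = (-6763 + (31 - 1*(-198)))*(2027/39112 - 45802) = (-6763 + (31 + 198))*(2027*(1/39112) - 45802) = (-6763 + 229)*(2027/39112 - 45802) = -6534*(-1791405797/39112) = 5852522738799/19556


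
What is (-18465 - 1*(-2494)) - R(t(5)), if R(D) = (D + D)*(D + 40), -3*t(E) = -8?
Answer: -145787/9 ≈ -16199.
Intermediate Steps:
t(E) = 8/3 (t(E) = -⅓*(-8) = 8/3)
R(D) = 2*D*(40 + D) (R(D) = (2*D)*(40 + D) = 2*D*(40 + D))
(-18465 - 1*(-2494)) - R(t(5)) = (-18465 - 1*(-2494)) - 2*8*(40 + 8/3)/3 = (-18465 + 2494) - 2*8*128/(3*3) = -15971 - 1*2048/9 = -15971 - 2048/9 = -145787/9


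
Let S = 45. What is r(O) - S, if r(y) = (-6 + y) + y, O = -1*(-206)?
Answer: 361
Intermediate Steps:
O = 206
r(y) = -6 + 2*y
r(O) - S = (-6 + 2*206) - 1*45 = (-6 + 412) - 45 = 406 - 45 = 361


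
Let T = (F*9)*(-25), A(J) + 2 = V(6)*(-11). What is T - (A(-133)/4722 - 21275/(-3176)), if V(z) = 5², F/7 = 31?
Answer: -366165810599/7498536 ≈ -48832.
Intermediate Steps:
F = 217 (F = 7*31 = 217)
V(z) = 25
A(J) = -277 (A(J) = -2 + 25*(-11) = -2 - 275 = -277)
T = -48825 (T = (217*9)*(-25) = 1953*(-25) = -48825)
T - (A(-133)/4722 - 21275/(-3176)) = -48825 - (-277/4722 - 21275/(-3176)) = -48825 - (-277*1/4722 - 21275*(-1/3176)) = -48825 - (-277/4722 + 21275/3176) = -48825 - 1*49790399/7498536 = -48825 - 49790399/7498536 = -366165810599/7498536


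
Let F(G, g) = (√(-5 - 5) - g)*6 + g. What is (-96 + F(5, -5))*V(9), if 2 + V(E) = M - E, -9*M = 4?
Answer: 7313/9 - 206*I*√10/3 ≈ 812.56 - 217.14*I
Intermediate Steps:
M = -4/9 (M = -⅑*4 = -4/9 ≈ -0.44444)
V(E) = -22/9 - E (V(E) = -2 + (-4/9 - E) = -22/9 - E)
F(G, g) = -5*g + 6*I*√10 (F(G, g) = (√(-10) - g)*6 + g = (I*√10 - g)*6 + g = (-g + I*√10)*6 + g = (-6*g + 6*I*√10) + g = -5*g + 6*I*√10)
(-96 + F(5, -5))*V(9) = (-96 + (-5*(-5) + 6*I*√10))*(-22/9 - 1*9) = (-96 + (25 + 6*I*√10))*(-22/9 - 9) = (-71 + 6*I*√10)*(-103/9) = 7313/9 - 206*I*√10/3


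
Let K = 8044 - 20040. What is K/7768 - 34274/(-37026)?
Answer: -22240433/35952246 ≈ -0.61861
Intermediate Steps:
K = -11996
K/7768 - 34274/(-37026) = -11996/7768 - 34274/(-37026) = -11996*1/7768 - 34274*(-1/37026) = -2999/1942 + 17137/18513 = -22240433/35952246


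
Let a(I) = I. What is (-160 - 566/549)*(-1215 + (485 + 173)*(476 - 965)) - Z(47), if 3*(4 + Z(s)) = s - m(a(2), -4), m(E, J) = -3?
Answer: 3172566412/61 ≈ 5.2009e+7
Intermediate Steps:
Z(s) = -3 + s/3 (Z(s) = -4 + (s - 1*(-3))/3 = -4 + (s + 3)/3 = -4 + (3 + s)/3 = -4 + (1 + s/3) = -3 + s/3)
(-160 - 566/549)*(-1215 + (485 + 173)*(476 - 965)) - Z(47) = (-160 - 566/549)*(-1215 + (485 + 173)*(476 - 965)) - (-3 + (1/3)*47) = (-160 - 566*1/549)*(-1215 + 658*(-489)) - (-3 + 47/3) = (-160 - 566/549)*(-1215 - 321762) - 1*38/3 = -88406/549*(-322977) - 38/3 = 9517701554/183 - 38/3 = 3172566412/61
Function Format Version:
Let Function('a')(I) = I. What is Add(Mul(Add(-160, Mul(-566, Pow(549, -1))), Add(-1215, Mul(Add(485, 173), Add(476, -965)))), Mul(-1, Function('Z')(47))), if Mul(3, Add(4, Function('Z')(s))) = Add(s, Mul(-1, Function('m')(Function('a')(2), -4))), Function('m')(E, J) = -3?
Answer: Rational(3172566412, 61) ≈ 5.2009e+7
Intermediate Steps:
Function('Z')(s) = Add(-3, Mul(Rational(1, 3), s)) (Function('Z')(s) = Add(-4, Mul(Rational(1, 3), Add(s, Mul(-1, -3)))) = Add(-4, Mul(Rational(1, 3), Add(s, 3))) = Add(-4, Mul(Rational(1, 3), Add(3, s))) = Add(-4, Add(1, Mul(Rational(1, 3), s))) = Add(-3, Mul(Rational(1, 3), s)))
Add(Mul(Add(-160, Mul(-566, Pow(549, -1))), Add(-1215, Mul(Add(485, 173), Add(476, -965)))), Mul(-1, Function('Z')(47))) = Add(Mul(Add(-160, Mul(-566, Pow(549, -1))), Add(-1215, Mul(Add(485, 173), Add(476, -965)))), Mul(-1, Add(-3, Mul(Rational(1, 3), 47)))) = Add(Mul(Add(-160, Mul(-566, Rational(1, 549))), Add(-1215, Mul(658, -489))), Mul(-1, Add(-3, Rational(47, 3)))) = Add(Mul(Add(-160, Rational(-566, 549)), Add(-1215, -321762)), Mul(-1, Rational(38, 3))) = Add(Mul(Rational(-88406, 549), -322977), Rational(-38, 3)) = Add(Rational(9517701554, 183), Rational(-38, 3)) = Rational(3172566412, 61)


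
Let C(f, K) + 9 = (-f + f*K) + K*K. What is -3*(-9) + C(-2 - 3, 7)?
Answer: 37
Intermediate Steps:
C(f, K) = -9 + K**2 - f + K*f (C(f, K) = -9 + ((-f + f*K) + K*K) = -9 + ((-f + K*f) + K**2) = -9 + (K**2 - f + K*f) = -9 + K**2 - f + K*f)
-3*(-9) + C(-2 - 3, 7) = -3*(-9) + (-9 + 7**2 - (-2 - 3) + 7*(-2 - 3)) = 27 + (-9 + 49 - 1*(-5) + 7*(-5)) = 27 + (-9 + 49 + 5 - 35) = 27 + 10 = 37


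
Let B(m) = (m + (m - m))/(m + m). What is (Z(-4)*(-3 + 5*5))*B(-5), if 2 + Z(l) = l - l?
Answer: -22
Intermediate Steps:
Z(l) = -2 (Z(l) = -2 + (l - l) = -2 + 0 = -2)
B(m) = ½ (B(m) = (m + 0)/((2*m)) = m*(1/(2*m)) = ½)
(Z(-4)*(-3 + 5*5))*B(-5) = -2*(-3 + 5*5)*(½) = -2*(-3 + 25)*(½) = -2*22*(½) = -44*½ = -22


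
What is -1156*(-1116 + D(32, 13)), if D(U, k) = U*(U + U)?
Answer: -1077392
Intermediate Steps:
D(U, k) = 2*U² (D(U, k) = U*(2*U) = 2*U²)
-1156*(-1116 + D(32, 13)) = -1156*(-1116 + 2*32²) = -1156*(-1116 + 2*1024) = -1156*(-1116 + 2048) = -1156*932 = -1077392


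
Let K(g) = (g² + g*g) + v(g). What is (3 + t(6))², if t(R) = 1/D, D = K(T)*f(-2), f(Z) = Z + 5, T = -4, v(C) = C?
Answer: 64009/7056 ≈ 9.0716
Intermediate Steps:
K(g) = g + 2*g² (K(g) = (g² + g*g) + g = (g² + g²) + g = 2*g² + g = g + 2*g²)
f(Z) = 5 + Z
D = 84 (D = (-4*(1 + 2*(-4)))*(5 - 2) = -4*(1 - 8)*3 = -4*(-7)*3 = 28*3 = 84)
t(R) = 1/84
(3 + t(6))² = (3 + 1/84)² = (253/84)² = 64009/7056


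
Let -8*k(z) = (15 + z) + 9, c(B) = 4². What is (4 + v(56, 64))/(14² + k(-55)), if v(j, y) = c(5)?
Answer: 160/1599 ≈ 0.10006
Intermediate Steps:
c(B) = 16
v(j, y) = 16
k(z) = -3 - z/8 (k(z) = -((15 + z) + 9)/8 = -(24 + z)/8 = -3 - z/8)
(4 + v(56, 64))/(14² + k(-55)) = (4 + 16)/(14² + (-3 - ⅛*(-55))) = 20/(196 + (-3 + 55/8)) = 20/(196 + 31/8) = 20/(1599/8) = 20*(8/1599) = 160/1599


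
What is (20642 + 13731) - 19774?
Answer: 14599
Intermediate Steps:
(20642 + 13731) - 19774 = 34373 - 19774 = 14599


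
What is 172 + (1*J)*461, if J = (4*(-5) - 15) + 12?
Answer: -10431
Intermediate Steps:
J = -23 (J = (-20 - 15) + 12 = -35 + 12 = -23)
172 + (1*J)*461 = 172 + (1*(-23))*461 = 172 - 23*461 = 172 - 10603 = -10431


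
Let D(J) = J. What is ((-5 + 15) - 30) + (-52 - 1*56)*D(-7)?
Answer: 736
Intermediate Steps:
((-5 + 15) - 30) + (-52 - 1*56)*D(-7) = ((-5 + 15) - 30) + (-52 - 1*56)*(-7) = (10 - 30) + (-52 - 56)*(-7) = -20 - 108*(-7) = -20 + 756 = 736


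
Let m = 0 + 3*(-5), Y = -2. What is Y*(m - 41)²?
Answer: -6272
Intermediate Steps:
m = -15 (m = 0 - 15 = -15)
Y*(m - 41)² = -2*(-15 - 41)² = -2*(-56)² = -2*3136 = -6272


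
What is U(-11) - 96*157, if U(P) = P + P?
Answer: -15094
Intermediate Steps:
U(P) = 2*P
U(-11) - 96*157 = 2*(-11) - 96*157 = -22 - 15072 = -15094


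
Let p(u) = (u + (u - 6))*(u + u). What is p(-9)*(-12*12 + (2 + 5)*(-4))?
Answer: -74304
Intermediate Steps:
p(u) = 2*u*(-6 + 2*u) (p(u) = (u + (-6 + u))*(2*u) = (-6 + 2*u)*(2*u) = 2*u*(-6 + 2*u))
p(-9)*(-12*12 + (2 + 5)*(-4)) = (4*(-9)*(-3 - 9))*(-12*12 + (2 + 5)*(-4)) = (4*(-9)*(-12))*(-144 + 7*(-4)) = 432*(-144 - 28) = 432*(-172) = -74304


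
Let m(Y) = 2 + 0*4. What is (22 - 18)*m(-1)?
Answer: 8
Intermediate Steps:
m(Y) = 2 (m(Y) = 2 + 0 = 2)
(22 - 18)*m(-1) = (22 - 18)*2 = 4*2 = 8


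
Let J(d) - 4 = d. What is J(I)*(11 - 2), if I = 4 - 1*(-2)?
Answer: 90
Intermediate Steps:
I = 6 (I = 4 + 2 = 6)
J(d) = 4 + d
J(I)*(11 - 2) = (4 + 6)*(11 - 2) = 10*9 = 90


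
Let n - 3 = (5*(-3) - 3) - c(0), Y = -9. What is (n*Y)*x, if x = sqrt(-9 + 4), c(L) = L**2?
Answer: 135*I*sqrt(5) ≈ 301.87*I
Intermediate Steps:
x = I*sqrt(5) (x = sqrt(-5) = I*sqrt(5) ≈ 2.2361*I)
n = -15 (n = 3 + ((5*(-3) - 3) - 1*0**2) = 3 + ((-15 - 3) - 1*0) = 3 + (-18 + 0) = 3 - 18 = -15)
(n*Y)*x = (-15*(-9))*(I*sqrt(5)) = 135*(I*sqrt(5)) = 135*I*sqrt(5)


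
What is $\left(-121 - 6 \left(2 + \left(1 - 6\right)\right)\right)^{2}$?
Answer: $10609$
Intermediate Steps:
$\left(-121 - 6 \left(2 + \left(1 - 6\right)\right)\right)^{2} = \left(-121 - 6 \left(2 - 5\right)\right)^{2} = \left(-121 - -18\right)^{2} = \left(-121 + 18\right)^{2} = \left(-103\right)^{2} = 10609$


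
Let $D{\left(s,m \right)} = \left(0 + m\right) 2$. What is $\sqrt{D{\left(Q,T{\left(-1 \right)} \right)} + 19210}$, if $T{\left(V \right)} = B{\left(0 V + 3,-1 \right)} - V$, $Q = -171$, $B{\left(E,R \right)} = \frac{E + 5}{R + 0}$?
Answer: $2 \sqrt{4799} \approx 138.55$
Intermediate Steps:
$B{\left(E,R \right)} = \frac{5 + E}{R}$
$T{\left(V \right)} = -8 - V$ ($T{\left(V \right)} = \frac{5 + \left(0 V + 3\right)}{-1} - V = - (5 + \left(0 + 3\right)) - V = - (5 + 3) - V = \left(-1\right) 8 - V = -8 - V$)
$D{\left(s,m \right)} = 2 m$ ($D{\left(s,m \right)} = m 2 = 2 m$)
$\sqrt{D{\left(Q,T{\left(-1 \right)} \right)} + 19210} = \sqrt{2 \left(-8 - -1\right) + 19210} = \sqrt{2 \left(-8 + 1\right) + 19210} = \sqrt{2 \left(-7\right) + 19210} = \sqrt{-14 + 19210} = \sqrt{19196} = 2 \sqrt{4799}$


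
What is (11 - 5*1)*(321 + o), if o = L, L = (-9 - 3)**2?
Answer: 2790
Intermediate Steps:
L = 144 (L = (-12)**2 = 144)
o = 144
(11 - 5*1)*(321 + o) = (11 - 5*1)*(321 + 144) = (11 - 5)*465 = 6*465 = 2790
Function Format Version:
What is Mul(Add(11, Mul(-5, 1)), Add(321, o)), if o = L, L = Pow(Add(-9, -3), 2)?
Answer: 2790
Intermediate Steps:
L = 144 (L = Pow(-12, 2) = 144)
o = 144
Mul(Add(11, Mul(-5, 1)), Add(321, o)) = Mul(Add(11, Mul(-5, 1)), Add(321, 144)) = Mul(Add(11, -5), 465) = Mul(6, 465) = 2790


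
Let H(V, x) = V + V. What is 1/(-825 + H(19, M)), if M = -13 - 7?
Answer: -1/787 ≈ -0.0012706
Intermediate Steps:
M = -20
H(V, x) = 2*V
1/(-825 + H(19, M)) = 1/(-825 + 2*19) = 1/(-825 + 38) = 1/(-787) = -1/787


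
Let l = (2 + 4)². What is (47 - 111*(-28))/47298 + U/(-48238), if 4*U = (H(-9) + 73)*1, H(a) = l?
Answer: 301804039/4563121848 ≈ 0.066140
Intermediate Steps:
l = 36 (l = 6² = 36)
H(a) = 36
U = 109/4 (U = ((36 + 73)*1)/4 = (109*1)/4 = (¼)*109 = 109/4 ≈ 27.250)
(47 - 111*(-28))/47298 + U/(-48238) = (47 - 111*(-28))/47298 + (109/4)/(-48238) = (47 + 3108)*(1/47298) + (109/4)*(-1/48238) = 3155*(1/47298) - 109/192952 = 3155/47298 - 109/192952 = 301804039/4563121848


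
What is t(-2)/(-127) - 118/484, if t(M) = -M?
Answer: -7977/30734 ≈ -0.25955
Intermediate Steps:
t(-2)/(-127) - 118/484 = -1*(-2)/(-127) - 118/484 = 2*(-1/127) - 118*1/484 = -2/127 - 59/242 = -7977/30734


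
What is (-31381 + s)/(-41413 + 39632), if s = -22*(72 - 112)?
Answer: 30501/1781 ≈ 17.126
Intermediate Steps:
s = 880 (s = -22*(-40) = 880)
(-31381 + s)/(-41413 + 39632) = (-31381 + 880)/(-41413 + 39632) = -30501/(-1781) = -30501*(-1/1781) = 30501/1781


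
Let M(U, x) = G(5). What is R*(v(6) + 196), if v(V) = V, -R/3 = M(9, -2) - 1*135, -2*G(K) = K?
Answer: 83325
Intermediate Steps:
G(K) = -K/2
M(U, x) = -5/2 (M(U, x) = -½*5 = -5/2)
R = 825/2 (R = -3*(-5/2 - 1*135) = -3*(-5/2 - 135) = -3*(-275/2) = 825/2 ≈ 412.50)
R*(v(6) + 196) = 825*(6 + 196)/2 = (825/2)*202 = 83325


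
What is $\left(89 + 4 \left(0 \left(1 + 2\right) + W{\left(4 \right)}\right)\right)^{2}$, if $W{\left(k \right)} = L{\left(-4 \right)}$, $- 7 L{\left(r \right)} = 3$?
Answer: $\frac{373321}{49} \approx 7618.8$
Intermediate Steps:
$L{\left(r \right)} = - \frac{3}{7}$ ($L{\left(r \right)} = \left(- \frac{1}{7}\right) 3 = - \frac{3}{7}$)
$W{\left(k \right)} = - \frac{3}{7}$
$\left(89 + 4 \left(0 \left(1 + 2\right) + W{\left(4 \right)}\right)\right)^{2} = \left(89 + 4 \left(0 \left(1 + 2\right) - \frac{3}{7}\right)\right)^{2} = \left(89 + 4 \left(0 \cdot 3 - \frac{3}{7}\right)\right)^{2} = \left(89 + 4 \left(0 - \frac{3}{7}\right)\right)^{2} = \left(89 + 4 \left(- \frac{3}{7}\right)\right)^{2} = \left(89 - \frac{12}{7}\right)^{2} = \left(\frac{611}{7}\right)^{2} = \frac{373321}{49}$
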